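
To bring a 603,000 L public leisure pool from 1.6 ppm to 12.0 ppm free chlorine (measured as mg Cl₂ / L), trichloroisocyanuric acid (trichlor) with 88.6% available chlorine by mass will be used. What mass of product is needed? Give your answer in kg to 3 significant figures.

Chlorine deficit: 12.0 − 1.6 = 10.4 ppm = 10.4 mg/L as Cl₂.
Cl₂ equivalent needed: 10.4 mg/L × 603,000 L = 6,271,000 mg = 6271 g.
Product at 88.6% available chlorine: 6271 / 0.886 = 7078 g.

7.08 kg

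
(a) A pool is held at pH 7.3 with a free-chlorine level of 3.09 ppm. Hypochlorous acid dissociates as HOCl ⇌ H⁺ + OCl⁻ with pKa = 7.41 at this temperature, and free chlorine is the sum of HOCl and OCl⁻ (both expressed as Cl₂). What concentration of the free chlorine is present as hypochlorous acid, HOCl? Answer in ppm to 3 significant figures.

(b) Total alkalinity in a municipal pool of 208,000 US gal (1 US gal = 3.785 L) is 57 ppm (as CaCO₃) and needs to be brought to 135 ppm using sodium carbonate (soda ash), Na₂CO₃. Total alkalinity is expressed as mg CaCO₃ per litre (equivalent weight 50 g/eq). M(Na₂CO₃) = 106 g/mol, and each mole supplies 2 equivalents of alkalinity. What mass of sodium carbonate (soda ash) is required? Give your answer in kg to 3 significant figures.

(a) 1.74 ppm; (b) 65.1 kg

(a) [OCl⁻]/[HOCl] = 10^(pH − pKa) = 10^(7.3 − 7.41) = 10^-0.11 = 0.7762.
(a) Fraction as HOCl = 1 / (1 + 0.7762) = 0.563.
(a) HOCl = 0.563 × 3.09 ppm = 1.74 ppm.

(b) Volume: 208,000 US gal × 3.785 L/gal = 787,280 L.
(b) Alkalinity to add: (135 − 57) = 78 mg/L as CaCO₃ × 787,280 L = 61,410 g as CaCO₃.
(b) Equivalents: 61,410 g ÷ 50 g/eq = 1228 eq.
(b) Each mole of Na₂CO₃ supplies 2 eq, so 1228 / 2 = 614.1 mol.
(b) Mass: 614.1 mol × 106 g/mol = 65,090 g.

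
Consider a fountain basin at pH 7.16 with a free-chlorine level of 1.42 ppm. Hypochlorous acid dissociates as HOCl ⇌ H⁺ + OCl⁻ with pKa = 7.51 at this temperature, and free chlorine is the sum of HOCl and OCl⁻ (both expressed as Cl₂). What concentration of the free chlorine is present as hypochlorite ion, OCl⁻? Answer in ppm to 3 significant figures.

[OCl⁻]/[HOCl] = 10^(pH − pKa) = 10^(7.16 − 7.51) = 10^-0.35 = 0.4467.
Fraction as HOCl = 1 / (1 + 0.4467) = 0.6912.
OCl⁻ = (1 − 0.6912) × 1.42 ppm = 0.4384 ppm.

0.438 ppm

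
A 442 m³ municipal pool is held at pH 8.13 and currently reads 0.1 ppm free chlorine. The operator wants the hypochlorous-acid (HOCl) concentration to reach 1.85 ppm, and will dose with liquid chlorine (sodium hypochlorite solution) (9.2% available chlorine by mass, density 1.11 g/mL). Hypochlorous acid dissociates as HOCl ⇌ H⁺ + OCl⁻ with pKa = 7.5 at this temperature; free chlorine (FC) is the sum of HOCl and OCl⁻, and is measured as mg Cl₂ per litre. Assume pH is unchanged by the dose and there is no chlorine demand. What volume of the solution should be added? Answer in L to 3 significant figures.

41.7 L

Volume: 442 m³ = 442,000 L.
[OCl⁻]/[HOCl] = 10^(pH − pKa) = 10^(8.13 − 7.5) = 4.266; fraction as HOCl = 1/(1 + 4.266) = 0.1899.
Free chlorine required for 1.85 ppm HOCl: 1.85 / 0.1899 = 9.742 ppm.
FC to add: 9.742 − 0.1 = 9.642 mg/L as Cl₂.
Cl₂ equivalent: 9.642 mg/L × 442,000 L = 4262 g.
Product at 9.2% available Cl: 4262 / 0.092 = 46,320 g.
Volume: 46,320 g ÷ 1.11 g/mL = 41,730 mL.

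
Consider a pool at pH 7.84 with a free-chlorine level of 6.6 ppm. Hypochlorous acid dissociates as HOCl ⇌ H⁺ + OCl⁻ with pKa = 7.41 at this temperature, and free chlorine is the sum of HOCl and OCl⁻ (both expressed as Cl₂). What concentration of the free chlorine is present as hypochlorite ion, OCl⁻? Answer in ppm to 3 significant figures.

4.81 ppm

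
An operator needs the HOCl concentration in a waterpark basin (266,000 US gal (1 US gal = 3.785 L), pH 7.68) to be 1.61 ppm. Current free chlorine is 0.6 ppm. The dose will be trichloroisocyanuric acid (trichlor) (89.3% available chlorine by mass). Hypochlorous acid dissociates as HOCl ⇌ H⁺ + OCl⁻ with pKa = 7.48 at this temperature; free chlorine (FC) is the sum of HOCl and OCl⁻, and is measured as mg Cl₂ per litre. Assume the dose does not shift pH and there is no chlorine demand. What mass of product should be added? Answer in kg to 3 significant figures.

4.02 kg

Volume: 266,000 US gal × 3.785 L/gal = 1,006,810 L.
[OCl⁻]/[HOCl] = 10^(pH − pKa) = 10^(7.68 − 7.48) = 1.585; fraction as HOCl = 1/(1 + 1.585) = 0.3869.
Free chlorine required for 1.61 ppm HOCl: 1.61 / 0.3869 = 4.162 ppm.
FC to add: 4.162 − 0.6 = 3.562 mg/L as Cl₂.
Cl₂ equivalent: 3.562 mg/L × 1,006,810 L = 3586 g.
Product at 89.3% available Cl: 3586 / 0.893 = 4016 g.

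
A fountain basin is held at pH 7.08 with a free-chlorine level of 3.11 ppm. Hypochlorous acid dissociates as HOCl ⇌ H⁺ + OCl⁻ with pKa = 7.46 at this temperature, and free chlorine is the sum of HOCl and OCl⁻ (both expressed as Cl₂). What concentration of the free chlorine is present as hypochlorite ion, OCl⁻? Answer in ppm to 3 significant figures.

0.915 ppm

[OCl⁻]/[HOCl] = 10^(pH − pKa) = 10^(7.08 − 7.46) = 10^-0.38 = 0.4169.
Fraction as HOCl = 1 / (1 + 0.4169) = 0.7058.
OCl⁻ = (1 − 0.7058) × 3.11 ppm = 0.915 ppm.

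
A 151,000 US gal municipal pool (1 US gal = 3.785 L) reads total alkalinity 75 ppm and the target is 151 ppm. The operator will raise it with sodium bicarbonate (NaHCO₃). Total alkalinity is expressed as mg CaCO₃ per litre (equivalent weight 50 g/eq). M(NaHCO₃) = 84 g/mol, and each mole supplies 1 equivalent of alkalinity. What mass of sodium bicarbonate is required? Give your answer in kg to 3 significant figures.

73.0 kg

Volume: 151,000 US gal × 3.785 L/gal = 571,535 L.
Alkalinity to add: (151 − 75) = 76 mg/L as CaCO₃ × 571,535 L = 43,440 g as CaCO₃.
Equivalents: 43,440 g ÷ 50 g/eq = 868.7 eq.
NaHCO₃ supplies 1 eq per mole → 868.7 mol.
Mass: 868.7 mol × 84 g/mol = 72,970 g.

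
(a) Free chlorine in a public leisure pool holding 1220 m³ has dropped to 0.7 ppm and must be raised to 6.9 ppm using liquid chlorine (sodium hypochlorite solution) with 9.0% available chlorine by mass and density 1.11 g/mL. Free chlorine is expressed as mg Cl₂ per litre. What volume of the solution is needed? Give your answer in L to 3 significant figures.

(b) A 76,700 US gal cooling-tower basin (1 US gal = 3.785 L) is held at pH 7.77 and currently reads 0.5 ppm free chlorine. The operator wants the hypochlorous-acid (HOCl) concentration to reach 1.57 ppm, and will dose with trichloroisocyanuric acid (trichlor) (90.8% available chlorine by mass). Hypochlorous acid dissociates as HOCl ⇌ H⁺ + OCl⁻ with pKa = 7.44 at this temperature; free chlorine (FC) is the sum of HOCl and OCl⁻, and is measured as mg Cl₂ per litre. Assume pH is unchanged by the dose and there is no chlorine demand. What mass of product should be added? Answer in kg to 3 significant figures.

(a) 75.7 L; (b) 1.42 kg

(a) Volume: 1220 m³ = 1,220,000 L.
(a) Chlorine deficit: 6.9 − 0.7 = 6.2 ppm = 6.2 mg/L as Cl₂.
(a) Cl₂ equivalent needed: 6.2 mg/L × 1,220,000 L = 7,564,000 mg = 7564 g.
(a) Product at 9.0% available chlorine: 7564 / 0.09 = 84,040 g.
(a) Volume at density 1.11 g/mL: 84,040 g ÷ 1.11 g/mL = 75,720 mL.

(b) Volume: 76,700 US gal × 3.785 L/gal = 290,310 L.
(b) [OCl⁻]/[HOCl] = 10^(pH − pKa) = 10^(7.77 − 7.44) = 2.138; fraction as HOCl = 1/(1 + 2.138) = 0.3187.
(b) Free chlorine required for 1.57 ppm HOCl: 1.57 / 0.3187 = 4.927 ppm.
(b) FC to add: 4.927 − 0.5 = 4.427 mg/L as Cl₂.
(b) Cl₂ equivalent: 4.427 mg/L × 290,310 L = 1285 g.
(b) Product at 90.8% available Cl: 1285 / 0.908 = 1415 g.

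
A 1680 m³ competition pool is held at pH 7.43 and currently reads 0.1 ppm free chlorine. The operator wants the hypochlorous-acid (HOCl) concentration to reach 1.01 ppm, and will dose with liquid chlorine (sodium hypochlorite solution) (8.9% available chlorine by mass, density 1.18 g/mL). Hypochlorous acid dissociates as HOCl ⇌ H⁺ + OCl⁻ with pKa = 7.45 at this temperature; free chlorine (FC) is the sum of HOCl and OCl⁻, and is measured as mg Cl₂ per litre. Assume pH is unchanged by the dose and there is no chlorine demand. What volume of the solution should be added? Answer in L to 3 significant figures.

30.0 L

Volume: 1680 m³ = 1,680,000 L.
[OCl⁻]/[HOCl] = 10^(pH − pKa) = 10^(7.43 − 7.45) = 0.955; fraction as HOCl = 1/(1 + 0.955) = 0.5115.
Free chlorine required for 1.01 ppm HOCl: 1.01 / 0.5115 = 1.975 ppm.
FC to add: 1.975 − 0.1 = 1.875 mg/L as Cl₂.
Cl₂ equivalent: 1.875 mg/L × 1,680,000 L = 3149 g.
Product at 8.9% available Cl: 3149 / 0.089 = 35,380 g.
Volume: 35,380 g ÷ 1.18 g/mL = 29,990 mL.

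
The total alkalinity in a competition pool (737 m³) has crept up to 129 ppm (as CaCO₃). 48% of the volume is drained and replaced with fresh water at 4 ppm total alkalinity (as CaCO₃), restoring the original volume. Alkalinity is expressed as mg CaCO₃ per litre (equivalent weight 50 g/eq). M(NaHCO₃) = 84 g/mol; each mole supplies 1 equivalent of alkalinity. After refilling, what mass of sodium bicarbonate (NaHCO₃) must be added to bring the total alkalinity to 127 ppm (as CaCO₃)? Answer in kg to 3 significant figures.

Volume: 737 m³ = 737,000 L.
After draining 48% and refilling: 129 × 0.52 + 4 × 0.48 = 69 ppm.
Deficit to target: 127 − 69 = 58 mg/L.
As CaCO₃: 58 mg/L × 737,000 L = 42,750 g; ÷ 50 g/eq ÷ 1 = 854.9 mol NaHCO₃.
Mass: 854.9 × 84 = 71,810 g.

71.8 kg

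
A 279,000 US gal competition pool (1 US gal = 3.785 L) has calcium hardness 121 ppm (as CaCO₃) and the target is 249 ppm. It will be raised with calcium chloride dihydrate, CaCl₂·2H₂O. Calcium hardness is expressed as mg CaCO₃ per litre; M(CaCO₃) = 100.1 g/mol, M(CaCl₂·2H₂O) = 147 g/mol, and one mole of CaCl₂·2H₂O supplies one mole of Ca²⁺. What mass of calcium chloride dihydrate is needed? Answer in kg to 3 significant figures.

Volume: 279,000 US gal × 3.785 L/gal = 1,056,015 L.
Hardness to add: (249 − 121) = 128 mg/L as CaCO₃ × 1,056,015 L = 135,200 g as CaCO₃.
Moles of Ca²⁺ (1 mol Ca²⁺ ≡ 1 mol CaCO₃): 135,200 / 100.1 g/mol = 1350 mol.
Mass of CaCl₂·2H₂O: 1350 × 147 = 198,500 g.

199 kg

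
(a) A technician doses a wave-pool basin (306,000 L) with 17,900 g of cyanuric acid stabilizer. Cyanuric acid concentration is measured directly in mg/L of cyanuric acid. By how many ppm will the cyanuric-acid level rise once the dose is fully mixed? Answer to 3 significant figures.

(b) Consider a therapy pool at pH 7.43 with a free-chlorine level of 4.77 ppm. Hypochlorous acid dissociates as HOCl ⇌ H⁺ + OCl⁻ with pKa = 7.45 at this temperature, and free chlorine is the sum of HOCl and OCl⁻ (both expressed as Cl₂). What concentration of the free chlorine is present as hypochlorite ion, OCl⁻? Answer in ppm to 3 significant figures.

(a) Rise: 17,900 g / 306,000 L × 1000 = 58.5 mg/L.

(b) [OCl⁻]/[HOCl] = 10^(pH − pKa) = 10^(7.43 − 7.45) = 10^-0.02 = 0.955.
(b) Fraction as HOCl = 1 / (1 + 0.955) = 0.5115.
(b) OCl⁻ = (1 − 0.5115) × 4.77 ppm = 2.33 ppm.

(a) 58.5 ppm; (b) 2.33 ppm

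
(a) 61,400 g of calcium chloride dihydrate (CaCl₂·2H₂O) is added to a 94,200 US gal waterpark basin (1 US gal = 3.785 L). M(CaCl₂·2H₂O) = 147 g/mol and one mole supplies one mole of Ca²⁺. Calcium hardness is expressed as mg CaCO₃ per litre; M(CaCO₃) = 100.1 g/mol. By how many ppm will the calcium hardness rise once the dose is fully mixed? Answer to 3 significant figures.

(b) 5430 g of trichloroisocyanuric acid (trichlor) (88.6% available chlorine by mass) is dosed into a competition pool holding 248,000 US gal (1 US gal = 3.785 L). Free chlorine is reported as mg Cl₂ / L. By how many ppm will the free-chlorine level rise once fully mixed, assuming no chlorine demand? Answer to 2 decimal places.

(a) 117 ppm; (b) 5.13 ppm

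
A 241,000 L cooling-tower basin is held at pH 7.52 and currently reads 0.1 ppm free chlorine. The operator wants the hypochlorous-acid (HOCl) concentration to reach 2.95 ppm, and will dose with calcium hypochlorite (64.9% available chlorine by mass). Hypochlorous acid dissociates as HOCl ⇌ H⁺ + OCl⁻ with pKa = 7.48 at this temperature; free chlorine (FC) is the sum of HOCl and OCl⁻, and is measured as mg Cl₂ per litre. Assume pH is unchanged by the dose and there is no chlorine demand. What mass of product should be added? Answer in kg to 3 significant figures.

2.26 kg

[OCl⁻]/[HOCl] = 10^(pH − pKa) = 10^(7.52 − 7.48) = 1.096; fraction as HOCl = 1/(1 + 1.096) = 0.477.
Free chlorine required for 2.95 ppm HOCl: 2.95 / 0.477 = 6.185 ppm.
FC to add: 6.185 − 0.1 = 6.085 mg/L as Cl₂.
Cl₂ equivalent: 6.085 mg/L × 241,000 L = 1466 g.
Product at 64.9% available Cl: 1466 / 0.649 = 2259 g.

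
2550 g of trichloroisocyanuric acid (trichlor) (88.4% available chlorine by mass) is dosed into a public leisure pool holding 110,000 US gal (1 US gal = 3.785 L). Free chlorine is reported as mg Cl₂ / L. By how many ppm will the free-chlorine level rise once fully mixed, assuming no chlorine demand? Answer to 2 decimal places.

5.41 ppm

Volume: 110,000 US gal × 3.785 L/gal = 416,350 L.
Available chlorine delivered: 2550 g × 0.884 = 2254 g as Cl₂.
Concentration rise: 2254 g / 416,350 L = 5.414 mg/L = 5.41 ppm.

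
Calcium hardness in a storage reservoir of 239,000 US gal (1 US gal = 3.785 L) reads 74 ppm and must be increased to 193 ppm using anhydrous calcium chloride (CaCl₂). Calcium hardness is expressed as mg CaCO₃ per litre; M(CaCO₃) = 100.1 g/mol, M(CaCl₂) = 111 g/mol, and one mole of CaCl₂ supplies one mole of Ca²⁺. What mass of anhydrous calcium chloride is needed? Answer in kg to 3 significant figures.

119 kg

Volume: 239,000 US gal × 3.785 L/gal = 904,615 L.
Hardness to add: (193 − 74) = 119 mg/L as CaCO₃ × 904,615 L = 107,600 g as CaCO₃.
Moles of Ca²⁺ (1 mol Ca²⁺ ≡ 1 mol CaCO₃): 107,600 / 100.1 g/mol = 1075 mol.
Mass of CaCl₂: 1075 × 111 = 119,400 g.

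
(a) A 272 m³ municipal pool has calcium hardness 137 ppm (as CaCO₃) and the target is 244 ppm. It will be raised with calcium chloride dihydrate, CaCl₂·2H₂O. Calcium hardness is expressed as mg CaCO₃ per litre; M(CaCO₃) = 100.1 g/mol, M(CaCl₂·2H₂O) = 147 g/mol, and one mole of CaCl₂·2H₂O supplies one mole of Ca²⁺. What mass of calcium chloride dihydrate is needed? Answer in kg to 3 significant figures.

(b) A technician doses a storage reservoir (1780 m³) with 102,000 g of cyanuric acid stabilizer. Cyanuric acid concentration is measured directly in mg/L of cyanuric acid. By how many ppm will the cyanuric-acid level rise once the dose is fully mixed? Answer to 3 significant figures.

(a) Volume: 272 m³ = 272,000 L.
(a) Hardness to add: (244 − 137) = 107 mg/L as CaCO₃ × 272,000 L = 29,100 g as CaCO₃.
(a) Moles of Ca²⁺ (1 mol Ca²⁺ ≡ 1 mol CaCO₃): 29,100 / 100.1 g/mol = 290.7 mol.
(a) Mass of CaCl₂·2H₂O: 290.7 × 147 = 42,740 g.

(b) Volume: 1780 m³ = 1,780,000 L.
(b) Rise: 102,000 g / 1,780,000 L × 1000 = 57.3 mg/L.

(a) 42.7 kg; (b) 57.3 ppm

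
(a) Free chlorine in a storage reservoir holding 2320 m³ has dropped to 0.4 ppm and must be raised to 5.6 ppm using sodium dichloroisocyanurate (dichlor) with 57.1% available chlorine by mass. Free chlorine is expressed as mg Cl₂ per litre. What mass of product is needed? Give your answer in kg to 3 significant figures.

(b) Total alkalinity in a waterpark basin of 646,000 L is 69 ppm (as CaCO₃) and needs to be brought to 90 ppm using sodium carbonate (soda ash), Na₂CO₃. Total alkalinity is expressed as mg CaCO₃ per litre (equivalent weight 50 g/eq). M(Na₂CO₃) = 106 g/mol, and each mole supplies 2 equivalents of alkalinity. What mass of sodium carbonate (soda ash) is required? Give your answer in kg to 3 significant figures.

(a) 21.1 kg; (b) 14.4 kg

(a) Volume: 2320 m³ = 2,320,000 L.
(a) Chlorine deficit: 5.6 − 0.4 = 5.2 ppm = 5.2 mg/L as Cl₂.
(a) Cl₂ equivalent needed: 5.2 mg/L × 2,320,000 L = 12,060,000 mg = 12,060 g.
(a) Product at 57.1% available chlorine: 12,060 / 0.571 = 21,130 g.

(b) Alkalinity to add: (90 − 69) = 21 mg/L as CaCO₃ × 646,000 L = 13,570 g as CaCO₃.
(b) Equivalents: 13,570 g ÷ 50 g/eq = 271.3 eq.
(b) Each mole of Na₂CO₃ supplies 2 eq, so 271.3 / 2 = 135.7 mol.
(b) Mass: 135.7 mol × 106 g/mol = 14,380 g.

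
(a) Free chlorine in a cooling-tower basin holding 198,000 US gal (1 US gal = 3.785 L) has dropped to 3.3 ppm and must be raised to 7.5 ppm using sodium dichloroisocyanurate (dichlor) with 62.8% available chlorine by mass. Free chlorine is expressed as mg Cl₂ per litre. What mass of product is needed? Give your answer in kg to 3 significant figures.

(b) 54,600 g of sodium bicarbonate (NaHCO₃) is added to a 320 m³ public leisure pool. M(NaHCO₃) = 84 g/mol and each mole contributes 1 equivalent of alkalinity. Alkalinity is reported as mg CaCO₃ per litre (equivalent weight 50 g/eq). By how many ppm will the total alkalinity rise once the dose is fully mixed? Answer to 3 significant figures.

(a) Volume: 198,000 US gal × 3.785 L/gal = 749,430 L.
(a) Chlorine deficit: 7.5 − 3.3 = 4.2 ppm = 4.2 mg/L as Cl₂.
(a) Cl₂ equivalent needed: 4.2 mg/L × 749,430 L = 3,148,000 mg = 3148 g.
(a) Product at 62.8% available chlorine: 3148 / 0.628 = 5012 g.

(b) Volume: 320 m³ = 320,000 L.
(b) Moles of NaHCO₃: 54,600 g ÷ 84 g/mol = 650 mol → 650 eq of alkalinity.
(b) As CaCO₃: 650 eq × 50 g/eq = 32,500 g.
(b) Rise: 32,500 g / 320,000 L × 1000 = 101.6 mg/L.

(a) 5.01 kg; (b) 102 ppm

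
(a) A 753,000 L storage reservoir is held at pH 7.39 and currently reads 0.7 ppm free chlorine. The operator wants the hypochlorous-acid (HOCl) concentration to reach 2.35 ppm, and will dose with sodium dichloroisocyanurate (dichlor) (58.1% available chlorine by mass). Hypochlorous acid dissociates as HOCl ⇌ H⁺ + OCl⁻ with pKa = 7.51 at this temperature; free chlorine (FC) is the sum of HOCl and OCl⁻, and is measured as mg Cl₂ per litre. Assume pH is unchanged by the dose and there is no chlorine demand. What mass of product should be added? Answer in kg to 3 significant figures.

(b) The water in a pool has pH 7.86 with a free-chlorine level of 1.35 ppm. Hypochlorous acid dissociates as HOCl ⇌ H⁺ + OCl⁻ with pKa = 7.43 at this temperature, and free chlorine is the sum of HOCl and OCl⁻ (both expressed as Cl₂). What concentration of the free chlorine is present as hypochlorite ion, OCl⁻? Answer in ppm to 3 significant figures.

(a) 4.45 kg; (b) 0.984 ppm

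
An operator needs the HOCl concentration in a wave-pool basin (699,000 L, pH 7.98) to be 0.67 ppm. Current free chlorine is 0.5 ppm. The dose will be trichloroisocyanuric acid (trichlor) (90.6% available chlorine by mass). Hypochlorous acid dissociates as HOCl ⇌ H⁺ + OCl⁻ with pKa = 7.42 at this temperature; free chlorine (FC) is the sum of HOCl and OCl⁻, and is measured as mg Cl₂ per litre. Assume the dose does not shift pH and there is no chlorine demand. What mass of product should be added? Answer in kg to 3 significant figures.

[OCl⁻]/[HOCl] = 10^(pH − pKa) = 10^(7.98 − 7.42) = 3.631; fraction as HOCl = 1/(1 + 3.631) = 0.2159.
Free chlorine required for 0.67 ppm HOCl: 0.67 / 0.2159 = 3.103 ppm.
FC to add: 3.103 − 0.5 = 2.603 mg/L as Cl₂.
Cl₂ equivalent: 2.603 mg/L × 699,000 L = 1819 g.
Product at 90.6% available Cl: 1819 / 0.906 = 2008 g.

2.01 kg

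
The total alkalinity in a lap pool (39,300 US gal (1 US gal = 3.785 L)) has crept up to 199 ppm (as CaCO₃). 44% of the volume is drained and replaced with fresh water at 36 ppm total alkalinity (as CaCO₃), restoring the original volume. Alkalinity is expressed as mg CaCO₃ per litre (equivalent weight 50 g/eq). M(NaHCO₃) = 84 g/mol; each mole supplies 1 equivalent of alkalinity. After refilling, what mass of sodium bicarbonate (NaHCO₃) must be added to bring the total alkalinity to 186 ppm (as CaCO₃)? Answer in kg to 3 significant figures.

Volume: 39,300 US gal × 3.785 L/gal = 148,750 L.
After draining 44% and refilling: 199 × 0.56 + 36 × 0.44 = 127.28 ppm.
Deficit to target: 186 − 127.28 = 58.72 mg/L.
As CaCO₃: 58.72 mg/L × 148,750 L = 8735 g; ÷ 50 g/eq ÷ 1 = 174.7 mol NaHCO₃.
Mass: 174.7 × 84 = 14,670 g.

14.7 kg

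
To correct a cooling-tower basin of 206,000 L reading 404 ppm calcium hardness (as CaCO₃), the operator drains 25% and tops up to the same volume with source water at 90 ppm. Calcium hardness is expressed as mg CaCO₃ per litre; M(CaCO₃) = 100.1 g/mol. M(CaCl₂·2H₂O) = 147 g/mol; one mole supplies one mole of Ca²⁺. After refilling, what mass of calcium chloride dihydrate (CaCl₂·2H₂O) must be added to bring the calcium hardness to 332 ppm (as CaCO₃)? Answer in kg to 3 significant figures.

After draining 25% and refilling: 404 × 0.75 + 90 × 0.25 = 325.5 ppm.
Deficit to target: 332 − 325.5 = 6.5 mg/L.
As CaCO₃: 6.5 mg/L × 206,000 L = 1339 g; ÷ 100.1 = 13.38 mol Ca²⁺.
Mass: 13.38 × 147 = 1966 g.

1.97 kg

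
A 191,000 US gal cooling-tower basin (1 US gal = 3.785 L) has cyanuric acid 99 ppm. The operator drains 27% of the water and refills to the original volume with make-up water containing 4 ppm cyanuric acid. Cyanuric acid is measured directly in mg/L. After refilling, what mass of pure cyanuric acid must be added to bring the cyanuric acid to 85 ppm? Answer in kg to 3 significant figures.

Volume: 191,000 US gal × 3.785 L/gal = 722,935 L.
After draining 27% and refilling: 99 × 0.73 + 4 × 0.27 = 73.35 ppm.
Deficit to target: 85 − 73.35 = 11.65 mg/L.
Mass: 11.65 mg/L × 722,935 L = 8422 g cyanuric acid.

8.42 kg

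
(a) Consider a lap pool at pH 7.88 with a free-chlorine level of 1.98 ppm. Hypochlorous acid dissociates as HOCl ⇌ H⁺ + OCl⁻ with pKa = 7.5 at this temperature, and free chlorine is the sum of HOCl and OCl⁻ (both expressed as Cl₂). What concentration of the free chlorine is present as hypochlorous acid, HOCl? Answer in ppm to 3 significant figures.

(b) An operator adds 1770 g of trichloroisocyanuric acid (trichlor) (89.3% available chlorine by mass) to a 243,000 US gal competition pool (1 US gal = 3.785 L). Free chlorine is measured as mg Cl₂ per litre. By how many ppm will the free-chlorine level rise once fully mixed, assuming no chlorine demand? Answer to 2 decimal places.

(a) [OCl⁻]/[HOCl] = 10^(pH − pKa) = 10^(7.88 − 7.5) = 10^0.38 = 2.399.
(a) Fraction as HOCl = 1 / (1 + 2.399) = 0.2942.
(a) HOCl = 0.2942 × 1.98 ppm = 0.5826 ppm.

(b) Volume: 243,000 US gal × 3.785 L/gal = 919,755 L.
(b) Available chlorine delivered: 1770 g × 0.893 = 1581 g as Cl₂.
(b) Concentration rise: 1581 g / 919,755 L = 1.719 mg/L = 1.72 ppm.

(a) 0.583 ppm; (b) 1.72 ppm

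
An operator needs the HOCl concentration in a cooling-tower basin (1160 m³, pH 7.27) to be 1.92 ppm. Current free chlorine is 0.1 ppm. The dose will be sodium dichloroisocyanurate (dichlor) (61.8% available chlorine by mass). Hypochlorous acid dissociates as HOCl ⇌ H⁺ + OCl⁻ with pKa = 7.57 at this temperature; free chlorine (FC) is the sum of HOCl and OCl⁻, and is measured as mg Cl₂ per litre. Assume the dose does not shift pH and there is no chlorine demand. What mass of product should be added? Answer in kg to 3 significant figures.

5.22 kg

Volume: 1160 m³ = 1,160,000 L.
[OCl⁻]/[HOCl] = 10^(pH − pKa) = 10^(7.27 − 7.57) = 0.5012; fraction as HOCl = 1/(1 + 0.5012) = 0.6661.
Free chlorine required for 1.92 ppm HOCl: 1.92 / 0.6661 = 2.882 ppm.
FC to add: 2.882 − 0.1 = 2.782 mg/L as Cl₂.
Cl₂ equivalent: 2.782 mg/L × 1,160,000 L = 3227 g.
Product at 61.8% available Cl: 3227 / 0.618 = 5222 g.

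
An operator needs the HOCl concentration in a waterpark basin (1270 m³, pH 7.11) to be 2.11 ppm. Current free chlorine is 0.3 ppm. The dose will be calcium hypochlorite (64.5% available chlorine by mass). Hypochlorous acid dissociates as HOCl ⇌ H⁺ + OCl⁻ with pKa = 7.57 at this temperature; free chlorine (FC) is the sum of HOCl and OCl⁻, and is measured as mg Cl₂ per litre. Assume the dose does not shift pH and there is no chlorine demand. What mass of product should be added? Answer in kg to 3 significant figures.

5.00 kg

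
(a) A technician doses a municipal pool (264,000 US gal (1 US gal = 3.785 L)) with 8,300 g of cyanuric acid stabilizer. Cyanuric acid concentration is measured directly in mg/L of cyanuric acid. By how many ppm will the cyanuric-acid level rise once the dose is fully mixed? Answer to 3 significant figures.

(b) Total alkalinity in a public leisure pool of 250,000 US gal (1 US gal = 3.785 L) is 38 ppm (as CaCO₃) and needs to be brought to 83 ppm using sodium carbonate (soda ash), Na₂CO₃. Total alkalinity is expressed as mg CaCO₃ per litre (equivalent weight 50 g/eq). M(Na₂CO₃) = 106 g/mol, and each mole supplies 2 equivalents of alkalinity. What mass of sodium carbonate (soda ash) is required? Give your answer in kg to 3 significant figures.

(a) Volume: 264,000 US gal × 3.785 L/gal = 999,240 L.
(a) Rise: 8,300 g / 999,240 L × 1000 = 8.306 mg/L.

(b) Volume: 250,000 US gal × 3.785 L/gal = 946,250 L.
(b) Alkalinity to add: (83 − 38) = 45 mg/L as CaCO₃ × 946,250 L = 42,580 g as CaCO₃.
(b) Equivalents: 42,580 g ÷ 50 g/eq = 851.6 eq.
(b) Each mole of Na₂CO₃ supplies 2 eq, so 851.6 / 2 = 425.8 mol.
(b) Mass: 425.8 mol × 106 g/mol = 45,140 g.

(a) 8.31 ppm; (b) 45.1 kg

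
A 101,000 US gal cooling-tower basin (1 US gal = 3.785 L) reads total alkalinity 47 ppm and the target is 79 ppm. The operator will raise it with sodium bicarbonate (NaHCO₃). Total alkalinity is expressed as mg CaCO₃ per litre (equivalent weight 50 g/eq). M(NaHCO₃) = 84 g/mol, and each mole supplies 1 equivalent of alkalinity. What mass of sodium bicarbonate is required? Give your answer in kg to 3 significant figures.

20.6 kg

Volume: 101,000 US gal × 3.785 L/gal = 382,285 L.
Alkalinity to add: (79 − 47) = 32 mg/L as CaCO₃ × 382,285 L = 12,230 g as CaCO₃.
Equivalents: 12,230 g ÷ 50 g/eq = 244.7 eq.
NaHCO₃ supplies 1 eq per mole → 244.7 mol.
Mass: 244.7 mol × 84 g/mol = 20,550 g.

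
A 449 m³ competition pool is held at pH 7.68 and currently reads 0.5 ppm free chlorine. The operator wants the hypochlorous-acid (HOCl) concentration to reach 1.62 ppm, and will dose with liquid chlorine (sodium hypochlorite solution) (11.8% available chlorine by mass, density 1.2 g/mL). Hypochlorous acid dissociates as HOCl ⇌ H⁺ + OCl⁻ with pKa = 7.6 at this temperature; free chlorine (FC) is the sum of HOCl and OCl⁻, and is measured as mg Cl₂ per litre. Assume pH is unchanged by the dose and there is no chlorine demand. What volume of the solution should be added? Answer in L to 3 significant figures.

9.73 L

Volume: 449 m³ = 449,000 L.
[OCl⁻]/[HOCl] = 10^(pH − pKa) = 10^(7.68 − 7.6) = 1.202; fraction as HOCl = 1/(1 + 1.202) = 0.4541.
Free chlorine required for 1.62 ppm HOCl: 1.62 / 0.4541 = 3.568 ppm.
FC to add: 3.568 − 0.5 = 3.068 mg/L as Cl₂.
Cl₂ equivalent: 3.068 mg/L × 449,000 L = 1377 g.
Product at 11.8% available Cl: 1377 / 0.118 = 11,670 g.
Volume: 11,670 g ÷ 1.2 g/mL = 9727 mL.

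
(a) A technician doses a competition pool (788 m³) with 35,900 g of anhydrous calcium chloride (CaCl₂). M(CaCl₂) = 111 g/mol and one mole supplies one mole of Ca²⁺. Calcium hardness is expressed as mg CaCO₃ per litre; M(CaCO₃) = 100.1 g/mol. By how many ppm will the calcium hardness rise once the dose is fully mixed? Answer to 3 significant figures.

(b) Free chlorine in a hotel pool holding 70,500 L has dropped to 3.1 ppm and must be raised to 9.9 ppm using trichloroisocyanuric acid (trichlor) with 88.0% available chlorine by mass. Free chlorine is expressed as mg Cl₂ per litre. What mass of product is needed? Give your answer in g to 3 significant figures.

(a) Volume: 788 m³ = 788,000 L.
(a) Moles of Ca²⁺: 35,900 g ÷ 111 g/mol = 323.4 mol.
(a) As CaCO₃: 323.4 mol × 100.1 g/mol = 32,370 g.
(a) Rise: 32,370 g / 788,000 L × 1000 = 41.08 mg/L.

(b) Chlorine deficit: 9.9 − 3.1 = 6.8 ppm = 6.8 mg/L as Cl₂.
(b) Cl₂ equivalent needed: 6.8 mg/L × 70,500 L = 479,400 mg = 479.4 g.
(b) Product at 88.0% available chlorine: 479.4 / 0.88 = 544.8 g.

(a) 41.1 ppm; (b) 545 g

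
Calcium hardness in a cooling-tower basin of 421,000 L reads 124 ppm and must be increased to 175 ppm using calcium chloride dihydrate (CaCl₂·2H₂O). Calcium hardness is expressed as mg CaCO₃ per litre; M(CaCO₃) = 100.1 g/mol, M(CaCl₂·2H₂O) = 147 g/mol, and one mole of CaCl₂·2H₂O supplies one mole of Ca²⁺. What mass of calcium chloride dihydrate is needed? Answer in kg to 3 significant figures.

31.5 kg

Hardness to add: (175 − 124) = 51 mg/L as CaCO₃ × 421,000 L = 21,470 g as CaCO₃.
Moles of Ca²⁺ (1 mol Ca²⁺ ≡ 1 mol CaCO₃): 21,470 / 100.1 g/mol = 214.5 mol.
Mass of CaCl₂·2H₂O: 214.5 × 147 = 31,530 g.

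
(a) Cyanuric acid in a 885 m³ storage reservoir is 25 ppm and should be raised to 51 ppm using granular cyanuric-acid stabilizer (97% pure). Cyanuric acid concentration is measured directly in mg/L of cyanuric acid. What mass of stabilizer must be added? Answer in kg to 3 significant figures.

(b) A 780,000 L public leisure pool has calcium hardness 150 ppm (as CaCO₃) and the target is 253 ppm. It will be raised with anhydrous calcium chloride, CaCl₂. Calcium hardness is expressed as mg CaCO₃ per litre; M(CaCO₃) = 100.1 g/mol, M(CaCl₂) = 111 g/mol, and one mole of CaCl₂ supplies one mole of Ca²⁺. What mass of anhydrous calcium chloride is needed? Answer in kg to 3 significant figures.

(a) 23.7 kg; (b) 89.1 kg

(a) Volume: 885 m³ = 885,000 L.
(a) CYA to add: (51 − 25) = 26 mg/L × 885,000 L = 23,010 g cyanuric acid.
(a) At 97% purity: 23,010 / 0.97 = 23,720 g product.

(b) Hardness to add: (253 − 150) = 103 mg/L as CaCO₃ × 780,000 L = 80,340 g as CaCO₃.
(b) Moles of Ca²⁺ (1 mol Ca²⁺ ≡ 1 mol CaCO₃): 80,340 / 100.1 g/mol = 802.6 mol.
(b) Mass of CaCl₂: 802.6 × 111 = 89,090 g.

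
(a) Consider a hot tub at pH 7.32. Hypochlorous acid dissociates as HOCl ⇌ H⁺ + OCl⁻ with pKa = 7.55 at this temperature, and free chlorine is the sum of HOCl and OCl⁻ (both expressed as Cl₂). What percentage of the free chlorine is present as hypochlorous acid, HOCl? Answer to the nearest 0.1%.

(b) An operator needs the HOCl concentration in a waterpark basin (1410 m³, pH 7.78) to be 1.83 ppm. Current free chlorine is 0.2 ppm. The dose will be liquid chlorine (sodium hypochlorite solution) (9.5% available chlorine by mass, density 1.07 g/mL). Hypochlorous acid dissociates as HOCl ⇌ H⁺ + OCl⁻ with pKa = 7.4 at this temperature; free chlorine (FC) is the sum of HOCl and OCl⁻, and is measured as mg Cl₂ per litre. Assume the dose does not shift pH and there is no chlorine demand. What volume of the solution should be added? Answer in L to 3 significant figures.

(a) [OCl⁻]/[HOCl] = 10^(pH − pKa) = 10^(7.32 − 7.55) = 10^-0.23 = 0.5888.
(a) Fraction as HOCl = 1 / (1 + 0.5888) = 0.6294.

(b) Volume: 1410 m³ = 1,410,000 L.
(b) [OCl⁻]/[HOCl] = 10^(pH − pKa) = 10^(7.78 − 7.4) = 2.399; fraction as HOCl = 1/(1 + 2.399) = 0.2942.
(b) Free chlorine required for 1.83 ppm HOCl: 1.83 / 0.2942 = 6.22 ppm.
(b) FC to add: 6.22 − 0.2 = 6.02 mg/L as Cl₂.
(b) Cl₂ equivalent: 6.02 mg/L × 1,410,000 L = 8488 g.
(b) Product at 9.5% available Cl: 8488 / 0.095 = 89,350 g.
(b) Volume: 89,350 g ÷ 1.07 g/mL = 83,500 mL.

(a) 62.9%; (b) 83.5 L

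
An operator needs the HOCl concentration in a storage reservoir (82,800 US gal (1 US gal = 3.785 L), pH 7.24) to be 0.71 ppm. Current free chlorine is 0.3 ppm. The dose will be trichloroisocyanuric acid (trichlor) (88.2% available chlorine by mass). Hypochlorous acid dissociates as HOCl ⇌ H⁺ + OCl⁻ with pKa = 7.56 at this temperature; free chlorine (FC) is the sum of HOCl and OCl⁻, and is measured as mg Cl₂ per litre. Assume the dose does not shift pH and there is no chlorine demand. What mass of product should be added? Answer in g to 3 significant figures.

266 g

Volume: 82,800 US gal × 3.785 L/gal = 313,398 L.
[OCl⁻]/[HOCl] = 10^(pH − pKa) = 10^(7.24 − 7.56) = 0.4786; fraction as HOCl = 1/(1 + 0.4786) = 0.6763.
Free chlorine required for 0.71 ppm HOCl: 0.71 / 0.6763 = 1.05 ppm.
FC to add: 1.05 − 0.3 = 0.7498 mg/L as Cl₂.
Cl₂ equivalent: 0.7498 mg/L × 313,398 L = 235 g.
Product at 88.2% available Cl: 235 / 0.882 = 266.4 g.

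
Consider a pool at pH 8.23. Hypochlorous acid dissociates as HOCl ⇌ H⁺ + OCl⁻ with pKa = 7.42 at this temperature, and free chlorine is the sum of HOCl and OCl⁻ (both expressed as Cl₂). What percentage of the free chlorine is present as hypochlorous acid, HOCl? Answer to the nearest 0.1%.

13.4%

[OCl⁻]/[HOCl] = 10^(pH − pKa) = 10^(8.23 − 7.42) = 10^0.81 = 6.457.
Fraction as HOCl = 1 / (1 + 6.457) = 0.1341.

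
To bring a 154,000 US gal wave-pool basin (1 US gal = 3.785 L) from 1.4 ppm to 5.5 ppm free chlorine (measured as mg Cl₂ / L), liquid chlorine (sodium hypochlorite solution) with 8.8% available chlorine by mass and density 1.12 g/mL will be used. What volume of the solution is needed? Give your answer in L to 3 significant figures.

Volume: 154,000 US gal × 3.785 L/gal = 582,890 L.
Chlorine deficit: 5.5 − 1.4 = 4.1 ppm = 4.1 mg/L as Cl₂.
Cl₂ equivalent needed: 4.1 mg/L × 582,890 L = 2,390,000 mg = 2390 g.
Product at 8.8% available chlorine: 2390 / 0.088 = 27,160 g.
Volume at density 1.12 g/mL: 27,160 g ÷ 1.12 g/mL = 24,250 mL.

24.2 L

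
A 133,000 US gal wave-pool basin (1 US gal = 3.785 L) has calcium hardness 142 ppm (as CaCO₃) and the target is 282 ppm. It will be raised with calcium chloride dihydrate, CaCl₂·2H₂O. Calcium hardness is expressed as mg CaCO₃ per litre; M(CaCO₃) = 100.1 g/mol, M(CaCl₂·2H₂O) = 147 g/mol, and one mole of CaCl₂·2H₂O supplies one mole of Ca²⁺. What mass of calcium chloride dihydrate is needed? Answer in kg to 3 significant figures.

Volume: 133,000 US gal × 3.785 L/gal = 503,405 L.
Hardness to add: (282 − 142) = 140 mg/L as CaCO₃ × 503,405 L = 70,480 g as CaCO₃.
Moles of Ca²⁺ (1 mol Ca²⁺ ≡ 1 mol CaCO₃): 70,480 / 100.1 g/mol = 704.1 mol.
Mass of CaCl₂·2H₂O: 704.1 × 147 = 103,500 g.

103 kg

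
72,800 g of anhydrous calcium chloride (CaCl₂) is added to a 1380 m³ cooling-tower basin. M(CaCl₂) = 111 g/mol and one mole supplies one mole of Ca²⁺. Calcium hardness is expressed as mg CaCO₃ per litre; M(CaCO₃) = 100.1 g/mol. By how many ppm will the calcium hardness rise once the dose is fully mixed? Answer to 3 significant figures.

47.6 ppm

Volume: 1380 m³ = 1,380,000 L.
Moles of Ca²⁺: 72,800 g ÷ 111 g/mol = 655.9 mol.
As CaCO₃: 655.9 mol × 100.1 g/mol = 65,650 g.
Rise: 65,650 g / 1,380,000 L × 1000 = 47.57 mg/L.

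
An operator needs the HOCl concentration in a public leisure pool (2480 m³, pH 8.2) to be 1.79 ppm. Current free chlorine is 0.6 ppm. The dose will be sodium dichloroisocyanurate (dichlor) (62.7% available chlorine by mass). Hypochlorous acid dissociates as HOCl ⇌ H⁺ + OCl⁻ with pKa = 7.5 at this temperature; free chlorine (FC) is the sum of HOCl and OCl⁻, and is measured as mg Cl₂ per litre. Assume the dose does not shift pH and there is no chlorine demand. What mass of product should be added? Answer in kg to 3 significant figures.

40.2 kg

Volume: 2480 m³ = 2,480,000 L.
[OCl⁻]/[HOCl] = 10^(pH − pKa) = 10^(8.2 − 7.5) = 5.012; fraction as HOCl = 1/(1 + 5.012) = 0.1663.
Free chlorine required for 1.79 ppm HOCl: 1.79 / 0.1663 = 10.76 ppm.
FC to add: 10.76 − 0.6 = 10.16 mg/L as Cl₂.
Cl₂ equivalent: 10.16 mg/L × 2,480,000 L = 25,200 g.
Product at 62.7% available Cl: 25,200 / 0.627 = 40,190 g.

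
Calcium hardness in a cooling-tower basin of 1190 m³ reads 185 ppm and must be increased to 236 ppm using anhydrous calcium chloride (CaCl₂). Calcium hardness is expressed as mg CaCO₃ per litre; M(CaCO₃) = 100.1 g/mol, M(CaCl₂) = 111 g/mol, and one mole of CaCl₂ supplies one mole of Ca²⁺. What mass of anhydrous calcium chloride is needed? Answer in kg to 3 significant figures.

67.3 kg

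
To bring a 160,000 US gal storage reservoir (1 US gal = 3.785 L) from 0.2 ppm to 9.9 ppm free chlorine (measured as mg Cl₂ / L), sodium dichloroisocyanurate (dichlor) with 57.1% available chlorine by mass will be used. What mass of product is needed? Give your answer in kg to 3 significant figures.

10.3 kg

Volume: 160,000 US gal × 3.785 L/gal = 605,600 L.
Chlorine deficit: 9.9 − 0.2 = 9.7 ppm = 9.7 mg/L as Cl₂.
Cl₂ equivalent needed: 9.7 mg/L × 605,600 L = 5,874,000 mg = 5874 g.
Product at 57.1% available chlorine: 5874 / 0.571 = 10,290 g.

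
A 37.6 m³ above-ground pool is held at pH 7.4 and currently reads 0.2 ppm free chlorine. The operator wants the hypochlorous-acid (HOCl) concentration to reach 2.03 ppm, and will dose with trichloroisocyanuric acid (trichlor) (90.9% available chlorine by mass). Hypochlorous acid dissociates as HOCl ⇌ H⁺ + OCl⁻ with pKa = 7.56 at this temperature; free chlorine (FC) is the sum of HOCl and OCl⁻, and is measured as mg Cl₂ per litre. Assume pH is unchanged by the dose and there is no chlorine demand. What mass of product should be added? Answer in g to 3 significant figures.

Volume: 37.6 m³ = 37,600 L.
[OCl⁻]/[HOCl] = 10^(pH − pKa) = 10^(7.4 − 7.56) = 0.6918; fraction as HOCl = 1/(1 + 0.6918) = 0.5911.
Free chlorine required for 2.03 ppm HOCl: 2.03 / 0.5911 = 3.434 ppm.
FC to add: 3.434 − 0.2 = 3.234 mg/L as Cl₂.
Cl₂ equivalent: 3.234 mg/L × 37,600 L = 121.6 g.
Product at 90.9% available Cl: 121.6 / 0.909 = 133.8 g.

134 g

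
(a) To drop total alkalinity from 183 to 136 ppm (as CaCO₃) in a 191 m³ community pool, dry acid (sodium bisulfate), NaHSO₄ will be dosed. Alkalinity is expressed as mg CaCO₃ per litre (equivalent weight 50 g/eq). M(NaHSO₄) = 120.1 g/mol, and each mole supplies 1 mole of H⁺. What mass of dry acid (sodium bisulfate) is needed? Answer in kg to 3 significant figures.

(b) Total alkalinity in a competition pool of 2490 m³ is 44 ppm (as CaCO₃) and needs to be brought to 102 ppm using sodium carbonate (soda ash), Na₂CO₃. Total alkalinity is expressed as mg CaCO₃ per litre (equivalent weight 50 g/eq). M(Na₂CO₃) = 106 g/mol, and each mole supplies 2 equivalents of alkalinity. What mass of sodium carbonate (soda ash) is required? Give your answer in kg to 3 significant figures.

(a) 21.6 kg; (b) 153 kg

(a) Volume: 191 m³ = 191,000 L.
(a) Alkalinity to neutralize: (183 − 136) = 47 mg/L as CaCO₃ × 191,000 L = 8977 g as CaCO₃.
(a) Equivalents of H⁺ required: 8977 ÷ 50 g/eq = 179.5 eq = 179.5 mol NaHSO₄.
(a) Mass of NaHSO₄: 179.5 × 120.1 = 21,560 g.

(b) Volume: 2490 m³ = 2,490,000 L.
(b) Alkalinity to add: (102 − 44) = 58 mg/L as CaCO₃ × 2,490,000 L = 144,400 g as CaCO₃.
(b) Equivalents: 144,400 g ÷ 50 g/eq = 2888 eq.
(b) Each mole of Na₂CO₃ supplies 2 eq, so 2888 / 2 = 1444 mol.
(b) Mass: 1444 mol × 106 g/mol = 153,100 g.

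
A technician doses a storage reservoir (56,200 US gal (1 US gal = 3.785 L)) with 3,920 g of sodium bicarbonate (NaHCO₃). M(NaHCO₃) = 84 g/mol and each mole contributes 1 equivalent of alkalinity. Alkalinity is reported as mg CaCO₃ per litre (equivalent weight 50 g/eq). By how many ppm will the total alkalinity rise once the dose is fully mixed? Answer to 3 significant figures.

11.0 ppm

Volume: 56,200 US gal × 3.785 L/gal = 212,717 L.
Moles of NaHCO₃: 3,920 g ÷ 84 g/mol = 46.67 mol → 46.67 eq of alkalinity.
As CaCO₃: 46.67 eq × 50 g/eq = 2333 g.
Rise: 2333 g / 212,717 L × 1000 = 10.97 mg/L.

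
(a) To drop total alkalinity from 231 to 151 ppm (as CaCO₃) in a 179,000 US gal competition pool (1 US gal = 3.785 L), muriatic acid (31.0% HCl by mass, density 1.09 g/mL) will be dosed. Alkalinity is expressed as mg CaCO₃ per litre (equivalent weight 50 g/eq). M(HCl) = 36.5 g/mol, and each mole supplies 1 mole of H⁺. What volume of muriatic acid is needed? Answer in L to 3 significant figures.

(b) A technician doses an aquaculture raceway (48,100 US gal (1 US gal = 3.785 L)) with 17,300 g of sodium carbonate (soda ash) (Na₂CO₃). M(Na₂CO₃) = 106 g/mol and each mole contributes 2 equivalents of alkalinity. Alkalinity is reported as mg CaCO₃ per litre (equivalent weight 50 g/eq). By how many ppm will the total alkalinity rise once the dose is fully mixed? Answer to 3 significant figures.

(a) 117 L; (b) 89.6 ppm

(a) Volume: 179,000 US gal × 3.785 L/gal = 677,515 L.
(a) Alkalinity to neutralize: (231 − 151) = 80 mg/L as CaCO₃ × 677,515 L = 54,200 g as CaCO₃.
(a) Equivalents of H⁺ required: 54,200 ÷ 50 g/eq = 1084 eq = 1084 mol HCl.
(a) Mass of HCl: 1084 × 36.5 = 39,570 g.
(a) Mass of 31.0% solution: 39,570 / 0.31 = 127,600 g.
(a) Volume: 127,600 g ÷ 1.09 g/mL = 117,100 mL.

(b) Volume: 48,100 US gal × 3.785 L/gal = 182,058 L.
(b) Moles of Na₂CO₃: 17,300 g ÷ 106 g/mol = 163.2 mol → 326.4 eq of alkalinity.
(b) As CaCO₃: 326.4 eq × 50 g/eq = 16,320 g.
(b) Rise: 16,320 g / 182,058 L × 1000 = 89.65 mg/L.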